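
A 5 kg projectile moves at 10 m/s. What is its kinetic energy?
KE = ½mv² = ½(5)(10)² = 250.0 J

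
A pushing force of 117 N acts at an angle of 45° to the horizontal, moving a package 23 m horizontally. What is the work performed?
W = F·d·cosθ = (117)(23)cos(45°) = 1903 J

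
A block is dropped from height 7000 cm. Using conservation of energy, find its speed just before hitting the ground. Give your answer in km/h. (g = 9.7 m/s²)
Convert to SI: h = 70.0 m
mgh = ½mv² ⇒ v = √(2gh) = √(2·9.7·70.0) = 36.8511 m/s = 132.7 km/h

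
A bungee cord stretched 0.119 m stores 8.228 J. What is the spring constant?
k = 2·PE/x² = 2·8.228/(0.119)² = 1162 N/m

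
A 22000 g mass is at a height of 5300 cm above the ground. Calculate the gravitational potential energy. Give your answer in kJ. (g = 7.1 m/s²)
Convert to SI: m = 22.0 kg, h = 53.0 m
PE = mgh = (22.0)(7.1)(53.0) = 8278.6 J = 8.279 kJ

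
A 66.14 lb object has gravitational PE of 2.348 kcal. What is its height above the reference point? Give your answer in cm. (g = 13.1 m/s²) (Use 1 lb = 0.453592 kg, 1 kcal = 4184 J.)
Convert to SI: m = 30.0006 kg, PE = 9824.03 J
h = PE/(mg) = 9824.03/(30.0006·13.1) = 24.9971 m = 2500 cm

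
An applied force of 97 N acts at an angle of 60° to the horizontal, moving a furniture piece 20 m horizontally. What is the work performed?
W = F·d·cosθ = (97)(20)cos(60°) = 970.0 J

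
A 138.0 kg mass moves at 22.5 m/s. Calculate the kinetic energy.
KE = ½mv² = ½(138.0)(22.5)² = 34930 J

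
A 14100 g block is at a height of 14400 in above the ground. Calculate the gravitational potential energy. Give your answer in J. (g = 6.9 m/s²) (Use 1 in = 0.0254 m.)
Convert to SI: m = 14.1 kg, h = 365.76 m
PE = mgh = (14.1)(6.9)(365.76) = 35580 J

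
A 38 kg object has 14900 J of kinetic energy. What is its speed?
v = √(2·KE/m) = √(2·14900/38) = 28.0 m/s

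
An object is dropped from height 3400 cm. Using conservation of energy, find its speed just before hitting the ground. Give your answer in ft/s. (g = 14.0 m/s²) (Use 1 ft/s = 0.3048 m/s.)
Convert to SI: h = 34.0 m
mgh = ½mv² ⇒ v = √(2gh) = √(2·14.0·34.0) = 30.8545 m/s = 101.2 ft/s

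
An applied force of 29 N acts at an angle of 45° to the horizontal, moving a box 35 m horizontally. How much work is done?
W = F·d·cosθ = (29)(35)cos(45°) = 717.7 J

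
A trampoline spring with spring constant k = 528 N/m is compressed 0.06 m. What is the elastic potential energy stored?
PE = ½kx² = ½(528)(0.06)² = 0.9504 J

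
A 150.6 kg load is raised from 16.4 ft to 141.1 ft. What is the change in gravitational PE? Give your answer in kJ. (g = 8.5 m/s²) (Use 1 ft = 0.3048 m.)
Convert to SI: m = 150.6 kg, Δh = 38.0086 m
ΔPE = mgΔh = (150.6)(8.5)(38.0086) = 48654.8 J = 48.65 kJ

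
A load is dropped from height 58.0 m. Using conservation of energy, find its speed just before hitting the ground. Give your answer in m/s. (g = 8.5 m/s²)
mgh = ½mv² ⇒ v = √(2gh) = √(2·8.5·58.0) = 31.4 m/s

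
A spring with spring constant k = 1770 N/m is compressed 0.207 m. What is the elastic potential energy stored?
PE = ½kx² = ½(1770)(0.207)² = 37.92 J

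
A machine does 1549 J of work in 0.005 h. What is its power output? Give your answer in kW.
Convert to SI: W = 1549.0 J, t = 18.0 s
P = W/t = 1549.0/18.0 = 86.0556 W = 0.08606 kW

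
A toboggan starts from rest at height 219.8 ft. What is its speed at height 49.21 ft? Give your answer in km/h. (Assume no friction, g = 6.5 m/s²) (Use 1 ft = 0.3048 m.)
Convert to SI: h₁−h₂ = 51.9958 m
mgh₁ = mgh₂ + ½mv² ⇒ v = √(2g(h₁−h₂)) = √(2·6.5·51.9958) = 25.999 m/s = 93.6 km/h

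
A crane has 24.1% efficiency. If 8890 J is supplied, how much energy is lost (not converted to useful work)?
W_lost = W_in(1 − η) = 8890·(1 − 0.241) = 6748 J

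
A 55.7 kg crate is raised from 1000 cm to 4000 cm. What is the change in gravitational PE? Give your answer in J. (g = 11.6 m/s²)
Convert to SI: m = 55.7 kg, Δh = 30.0 m
ΔPE = mgΔh = (55.7)(11.6)(30.0) = 19380 J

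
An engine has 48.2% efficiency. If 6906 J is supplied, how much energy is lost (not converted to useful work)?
W_lost = W_in(1 − η) = 6906·(1 − 0.482) = 3577 J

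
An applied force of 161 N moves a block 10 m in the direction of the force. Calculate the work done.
W = F·d = (161)(10) = 1610 J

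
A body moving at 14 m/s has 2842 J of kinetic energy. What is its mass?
m = 2·KE/v² = 2·2842/(14)² = 29.0 kg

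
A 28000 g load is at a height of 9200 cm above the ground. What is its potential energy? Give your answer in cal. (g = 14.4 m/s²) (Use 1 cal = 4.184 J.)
Convert to SI: m = 28.0 kg, h = 92.0 m
PE = mgh = (28.0)(14.4)(92.0) = 37094.4 J = 8866 cal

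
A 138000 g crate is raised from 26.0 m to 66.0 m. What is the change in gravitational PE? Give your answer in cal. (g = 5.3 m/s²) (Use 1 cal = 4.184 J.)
Convert to SI: m = 138.0 kg, Δh = 40.0 m
ΔPE = mgΔh = (138.0)(5.3)(40.0) = 29256.0 J = 6992 cal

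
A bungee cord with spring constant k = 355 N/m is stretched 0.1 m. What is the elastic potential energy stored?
PE = ½kx² = ½(355)(0.1)² = 1.775 J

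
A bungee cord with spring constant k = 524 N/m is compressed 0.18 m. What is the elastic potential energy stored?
PE = ½kx² = ½(524)(0.18)² = 8.489 J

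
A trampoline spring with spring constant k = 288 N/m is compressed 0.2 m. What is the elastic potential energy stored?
PE = ½kx² = ½(288)(0.2)² = 5.76 J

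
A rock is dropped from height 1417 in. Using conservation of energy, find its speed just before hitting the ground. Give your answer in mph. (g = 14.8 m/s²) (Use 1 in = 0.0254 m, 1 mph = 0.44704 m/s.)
Convert to SI: h = 35.9918 m
mgh = ½mv² ⇒ v = √(2gh) = √(2·14.8·35.9918) = 32.6398 m/s = 73.01 mph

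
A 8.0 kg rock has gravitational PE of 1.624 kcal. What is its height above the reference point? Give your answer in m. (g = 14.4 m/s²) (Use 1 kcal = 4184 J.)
Convert to SI: m = 8.0 kg, PE = 6794.82 J
h = PE/(mg) = 6794.82/(8.0·14.4) = 58.98 m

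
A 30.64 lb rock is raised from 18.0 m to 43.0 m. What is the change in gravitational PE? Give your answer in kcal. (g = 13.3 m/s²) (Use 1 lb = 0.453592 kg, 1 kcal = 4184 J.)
Convert to SI: m = 13.8981 kg, Δh = 25.0 m
ΔPE = mgΔh = (13.8981)(13.3)(25.0) = 4621.1 J = 1.104 kcal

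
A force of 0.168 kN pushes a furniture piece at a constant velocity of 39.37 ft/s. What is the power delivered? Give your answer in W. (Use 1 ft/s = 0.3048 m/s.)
Convert to SI: F = 168.0 N, v = 12.0 m/s
P = Fv = (168.0)(12.0) = 2016 W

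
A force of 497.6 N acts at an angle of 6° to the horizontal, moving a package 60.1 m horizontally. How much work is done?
W = F·d·cosθ = (497.6)(60.1)cos(6°) = 29740 J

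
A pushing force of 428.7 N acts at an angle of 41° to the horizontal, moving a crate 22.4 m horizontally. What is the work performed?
W = F·d·cosθ = (428.7)(22.4)cos(41°) = 7247 J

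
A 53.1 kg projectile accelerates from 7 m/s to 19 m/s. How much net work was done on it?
W = ΔKE = ½m(v₂² − v₁²) = ½(53.1)(19² − 7²) = 8283.6 J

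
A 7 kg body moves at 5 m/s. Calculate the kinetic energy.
KE = ½mv² = ½(7)(5)² = 87.5 J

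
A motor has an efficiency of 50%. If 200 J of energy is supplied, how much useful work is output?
W_out = η·W_in = 0.5·200 = 100.0 J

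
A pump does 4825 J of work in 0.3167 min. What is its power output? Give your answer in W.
Convert to SI: W = 4825.0 J, t = 19.002 s
P = W/t = 4825.0/19.002 = 253.9 W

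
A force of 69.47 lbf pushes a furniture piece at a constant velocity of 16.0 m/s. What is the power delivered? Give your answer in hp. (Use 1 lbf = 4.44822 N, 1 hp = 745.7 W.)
Convert to SI: F = 309.018 N, v = 16.0 m/s
P = Fv = (309.018)(16.0) = 4944.29 W = 6.63 hp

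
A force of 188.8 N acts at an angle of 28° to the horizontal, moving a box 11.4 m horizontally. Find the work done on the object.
W = F·d·cosθ = (188.8)(11.4)cos(28°) = 1900 J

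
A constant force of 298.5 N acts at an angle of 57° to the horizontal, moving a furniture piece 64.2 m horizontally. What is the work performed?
W = F·d·cosθ = (298.5)(64.2)cos(57°) = 10440 J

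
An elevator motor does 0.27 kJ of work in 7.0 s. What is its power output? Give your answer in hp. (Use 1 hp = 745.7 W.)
Convert to SI: W = 270.0 J, t = 7.0 s
P = W/t = 270.0/7.0 = 38.5714 W = 0.05173 hp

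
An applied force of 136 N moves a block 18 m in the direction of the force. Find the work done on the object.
W = F·d = (136)(18) = 2448 J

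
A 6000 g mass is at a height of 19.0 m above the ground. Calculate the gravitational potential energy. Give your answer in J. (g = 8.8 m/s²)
Convert to SI: m = 6.0 kg, h = 19.0 m
PE = mgh = (6.0)(8.8)(19.0) = 1003 J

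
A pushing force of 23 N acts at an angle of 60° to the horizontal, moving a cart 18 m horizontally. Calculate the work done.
W = F·d·cosθ = (23)(18)cos(60°) = 207.0 J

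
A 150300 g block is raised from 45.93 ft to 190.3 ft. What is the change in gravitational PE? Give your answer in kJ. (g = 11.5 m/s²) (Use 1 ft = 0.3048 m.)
Convert to SI: m = 150.3 kg, Δh = 44.004 m
ΔPE = mgΔh = (150.3)(11.5)(44.004) = 76058.7 J = 76.06 kJ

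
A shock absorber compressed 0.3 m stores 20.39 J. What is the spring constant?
k = 2·PE/x² = 2·20.39/(0.3)² = 453.1 N/m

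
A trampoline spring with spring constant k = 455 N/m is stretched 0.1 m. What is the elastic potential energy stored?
PE = ½kx² = ½(455)(0.1)² = 2.275 J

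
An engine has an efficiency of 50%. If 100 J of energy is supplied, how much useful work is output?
W_out = η·W_in = 0.5·100 = 50.0 J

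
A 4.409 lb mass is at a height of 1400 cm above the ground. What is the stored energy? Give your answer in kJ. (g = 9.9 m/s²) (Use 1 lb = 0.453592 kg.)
Convert to SI: m = 1.99989 kg, h = 14.0 m
PE = mgh = (1.99989)(9.9)(14.0) = 277.184 J = 0.2772 kJ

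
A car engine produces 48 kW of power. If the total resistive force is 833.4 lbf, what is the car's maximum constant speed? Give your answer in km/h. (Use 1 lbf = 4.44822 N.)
Convert to SI: F = 3707.15 N
P = Fv ⇒ v = P/F = 48000 W/3707.15 N = 12.948 m/s = 46.61 km/h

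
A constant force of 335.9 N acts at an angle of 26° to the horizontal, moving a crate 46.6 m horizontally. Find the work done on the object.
W = F·d·cosθ = (335.9)(46.6)cos(26°) = 14070 J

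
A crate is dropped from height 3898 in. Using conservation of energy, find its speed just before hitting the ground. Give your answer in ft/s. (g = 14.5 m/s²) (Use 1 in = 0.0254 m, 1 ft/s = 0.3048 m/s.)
Convert to SI: h = 99.0092 m
mgh = ½mv² ⇒ v = √(2gh) = √(2·14.5·99.0092) = 53.5842 m/s = 175.8 ft/s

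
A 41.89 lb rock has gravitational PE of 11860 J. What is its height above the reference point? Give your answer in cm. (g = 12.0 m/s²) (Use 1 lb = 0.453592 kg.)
Convert to SI: m = 19.001 kg, PE = 11860.0 J
h = PE/(mg) = 11860.0/(19.001·12.0) = 52.0149 m = 5201 cm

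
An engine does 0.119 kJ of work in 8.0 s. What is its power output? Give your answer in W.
Convert to SI: W = 119.0 J, t = 8.0 s
P = W/t = 119.0/8.0 = 14.88 W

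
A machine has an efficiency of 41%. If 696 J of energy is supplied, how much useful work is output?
W_out = η·W_in = 0.41·696 = 285.36 J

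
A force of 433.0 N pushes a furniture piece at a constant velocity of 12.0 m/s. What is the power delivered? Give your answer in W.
P = Fv = (433.0)(12.0) = 5196 W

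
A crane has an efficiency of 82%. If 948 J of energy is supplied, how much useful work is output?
W_out = η·W_in = 0.82·948 = 777.36 J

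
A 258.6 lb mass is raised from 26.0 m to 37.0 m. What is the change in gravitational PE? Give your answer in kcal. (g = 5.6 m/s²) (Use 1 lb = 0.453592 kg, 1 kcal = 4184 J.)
Convert to SI: m = 117.299 kg, Δh = 11.0 m
ΔPE = mgΔh = (117.299)(5.6)(11.0) = 7225.61 J = 1.727 kcal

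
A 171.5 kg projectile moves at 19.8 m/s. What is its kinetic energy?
KE = ½mv² = ½(171.5)(19.8)² = 33620 J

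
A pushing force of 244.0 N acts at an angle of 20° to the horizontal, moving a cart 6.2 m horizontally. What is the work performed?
W = F·d·cosθ = (244.0)(6.2)cos(20°) = 1422 J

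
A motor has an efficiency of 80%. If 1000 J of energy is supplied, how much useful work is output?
W_out = η·W_in = 0.8·1000 = 800.0 J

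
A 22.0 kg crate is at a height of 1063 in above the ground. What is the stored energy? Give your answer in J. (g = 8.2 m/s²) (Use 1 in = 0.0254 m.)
Convert to SI: m = 22.0 kg, h = 27.0002 m
PE = mgh = (22.0)(8.2)(27.0002) = 4871 J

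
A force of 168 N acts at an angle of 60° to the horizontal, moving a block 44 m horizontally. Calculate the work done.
W = F·d·cosθ = (168)(44)cos(60°) = 3696 J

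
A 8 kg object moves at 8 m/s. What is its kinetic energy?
KE = ½mv² = ½(8)(8)² = 256.0 J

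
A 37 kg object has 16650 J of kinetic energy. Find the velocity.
v = √(2·KE/m) = √(2·16650/37) = 30.0 m/s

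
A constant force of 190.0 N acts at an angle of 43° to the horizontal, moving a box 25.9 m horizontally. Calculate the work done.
W = F·d·cosθ = (190.0)(25.9)cos(43°) = 3599 J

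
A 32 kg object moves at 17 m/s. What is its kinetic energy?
KE = ½mv² = ½(32)(17)² = 4624.0 J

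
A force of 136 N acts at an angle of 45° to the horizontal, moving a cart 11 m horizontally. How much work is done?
W = F·d·cosθ = (136)(11)cos(45°) = 1058 J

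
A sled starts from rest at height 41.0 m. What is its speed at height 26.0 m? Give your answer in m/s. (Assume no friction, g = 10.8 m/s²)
mgh₁ = mgh₂ + ½mv² ⇒ v = √(2g(h₁−h₂)) = √(2·10.8·15.0) = 18.0 m/s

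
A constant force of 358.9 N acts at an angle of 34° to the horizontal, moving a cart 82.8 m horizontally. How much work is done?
W = F·d·cosθ = (358.9)(82.8)cos(34°) = 24640 J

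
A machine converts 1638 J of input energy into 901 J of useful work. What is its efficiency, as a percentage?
η = W_out/W_in = 901/1638 = 55.01%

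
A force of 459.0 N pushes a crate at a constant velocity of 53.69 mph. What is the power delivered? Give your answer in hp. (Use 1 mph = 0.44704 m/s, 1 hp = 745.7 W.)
Convert to SI: F = 459.0 N, v = 24.0016 m/s
P = Fv = (459.0)(24.0016) = 11016.7 W = 14.77 hp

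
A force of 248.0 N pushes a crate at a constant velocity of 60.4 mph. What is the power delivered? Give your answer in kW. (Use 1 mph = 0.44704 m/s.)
Convert to SI: F = 248.0 N, v = 27.0012 m/s
P = Fv = (248.0)(27.0012) = 6696.3 W = 6.696 kW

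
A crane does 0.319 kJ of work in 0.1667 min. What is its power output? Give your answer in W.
Convert to SI: W = 319.0 J, t = 10.002 s
P = W/t = 319.0/10.002 = 31.89 W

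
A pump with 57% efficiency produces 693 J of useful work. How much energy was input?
W_in = W_out/η = 693/0.57 = 1216 J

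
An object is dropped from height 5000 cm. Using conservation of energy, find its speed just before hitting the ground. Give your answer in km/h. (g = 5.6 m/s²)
Convert to SI: h = 50.0 m
mgh = ½mv² ⇒ v = √(2gh) = √(2·5.6·50.0) = 23.6643 m/s = 85.19 km/h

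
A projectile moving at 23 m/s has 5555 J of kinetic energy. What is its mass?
m = 2·KE/v² = 2·5555/(23)² = 21.0 kg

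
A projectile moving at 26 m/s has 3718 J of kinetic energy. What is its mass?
m = 2·KE/v² = 2·3718/(26)² = 11.0 kg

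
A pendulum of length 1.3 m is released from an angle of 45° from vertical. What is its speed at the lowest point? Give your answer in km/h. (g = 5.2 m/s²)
h = L(1 − cosθ) = 1.3(1 − cos45°) = 0.380761 m
v = √(2gh) = √(2·5.2·0.380761) = 1.98995 m/s = 7.164 km/h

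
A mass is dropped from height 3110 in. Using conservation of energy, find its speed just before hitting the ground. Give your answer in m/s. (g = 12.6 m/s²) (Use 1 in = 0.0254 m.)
Convert to SI: h = 78.994 m
mgh = ½mv² ⇒ v = √(2gh) = √(2·12.6·78.994) = 44.62 m/s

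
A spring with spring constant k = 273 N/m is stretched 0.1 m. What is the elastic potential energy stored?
PE = ½kx² = ½(273)(0.1)² = 1.365 J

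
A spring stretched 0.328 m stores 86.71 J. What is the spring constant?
k = 2·PE/x² = 2·86.71/(0.328)² = 1612 N/m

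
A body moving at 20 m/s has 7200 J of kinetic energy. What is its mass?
m = 2·KE/v² = 2·7200/(20)² = 36.0 kg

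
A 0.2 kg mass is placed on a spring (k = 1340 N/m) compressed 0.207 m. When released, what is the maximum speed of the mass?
½kx² = ½mv² ⇒ v = x√(k/m) = (0.207)√(1340/0.2) = 16.94 m/s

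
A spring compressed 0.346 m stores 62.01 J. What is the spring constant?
k = 2·PE/x² = 2·62.01/(0.346)² = 1036 N/m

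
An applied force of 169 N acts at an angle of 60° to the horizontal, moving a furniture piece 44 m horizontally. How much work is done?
W = F·d·cosθ = (169)(44)cos(60°) = 3718 J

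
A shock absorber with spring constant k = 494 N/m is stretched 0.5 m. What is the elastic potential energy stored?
PE = ½kx² = ½(494)(0.5)² = 61.75 J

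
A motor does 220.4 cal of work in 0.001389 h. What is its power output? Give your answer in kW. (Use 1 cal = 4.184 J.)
Convert to SI: W = 922.154 J, t = 5.0004 s
P = W/t = 922.154/5.0004 = 184.416 W = 0.1844 kW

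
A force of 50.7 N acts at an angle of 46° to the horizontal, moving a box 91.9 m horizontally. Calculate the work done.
W = F·d·cosθ = (50.7)(91.9)cos(46°) = 3237 J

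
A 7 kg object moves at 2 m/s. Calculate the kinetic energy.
KE = ½mv² = ½(7)(2)² = 14.0 J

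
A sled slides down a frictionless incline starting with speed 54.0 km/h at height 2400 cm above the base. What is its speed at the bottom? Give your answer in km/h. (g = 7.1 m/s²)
Convert to SI: v₀ = 15.0 m/s, h = 24.0 m
½mv₀² + mgh = ½mv² ⇒ v = √(v₀² + 2gh) = √(15.0² + 2·7.1·24.0) = 23.7866 m/s = 85.63 km/h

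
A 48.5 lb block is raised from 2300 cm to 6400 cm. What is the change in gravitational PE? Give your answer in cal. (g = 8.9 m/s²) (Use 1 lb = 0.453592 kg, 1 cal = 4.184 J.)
Convert to SI: m = 21.9992 kg, Δh = 41.0 m
ΔPE = mgΔh = (21.9992)(8.9)(41.0) = 8027.51 J = 1919 cal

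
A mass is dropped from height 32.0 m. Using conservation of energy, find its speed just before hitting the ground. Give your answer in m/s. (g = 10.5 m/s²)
mgh = ½mv² ⇒ v = √(2gh) = √(2·10.5·32.0) = 25.92 m/s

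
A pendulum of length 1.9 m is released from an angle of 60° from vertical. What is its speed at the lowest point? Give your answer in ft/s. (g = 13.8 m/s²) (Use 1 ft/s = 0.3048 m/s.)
h = L(1 − cosθ) = 1.9(1 − cos60°) = 0.95 m
v = √(2gh) = √(2·13.8·0.95) = 5.12055 m/s = 16.8 ft/s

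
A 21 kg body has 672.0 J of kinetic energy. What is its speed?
v = √(2·KE/m) = √(2·672.0/21) = 8.0 m/s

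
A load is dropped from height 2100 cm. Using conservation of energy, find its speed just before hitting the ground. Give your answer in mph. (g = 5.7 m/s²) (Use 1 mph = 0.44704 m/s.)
Convert to SI: h = 21.0 m
mgh = ½mv² ⇒ v = √(2gh) = √(2·5.7·21.0) = 15.4726 m/s = 34.61 mph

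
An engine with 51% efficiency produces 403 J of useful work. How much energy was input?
W_in = W_out/η = 403/0.51 = 790.2 J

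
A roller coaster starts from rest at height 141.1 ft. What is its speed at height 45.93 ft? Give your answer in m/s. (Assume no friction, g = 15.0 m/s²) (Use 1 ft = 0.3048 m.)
Convert to SI: h₁−h₂ = 29.0078 m
mgh₁ = mgh₂ + ½mv² ⇒ v = √(2g(h₁−h₂)) = √(2·15.0·29.0078) = 29.5 m/s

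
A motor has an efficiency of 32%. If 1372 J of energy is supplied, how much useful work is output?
W_out = η·W_in = 0.32·1372 = 439.04 J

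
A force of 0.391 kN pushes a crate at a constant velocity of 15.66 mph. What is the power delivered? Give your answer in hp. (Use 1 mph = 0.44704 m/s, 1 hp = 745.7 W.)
Convert to SI: F = 391.0 N, v = 7.00065 m/s
P = Fv = (391.0)(7.00065) = 2737.25 W = 3.671 hp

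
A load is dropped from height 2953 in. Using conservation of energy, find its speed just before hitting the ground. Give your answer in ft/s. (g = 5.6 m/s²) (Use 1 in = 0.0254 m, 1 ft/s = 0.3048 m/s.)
Convert to SI: h = 75.0062 m
mgh = ½mv² ⇒ v = √(2gh) = √(2·5.6·75.0062) = 28.984 m/s = 95.09 ft/s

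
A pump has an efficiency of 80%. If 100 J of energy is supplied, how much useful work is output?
W_out = η·W_in = 0.8·100 = 80.0 J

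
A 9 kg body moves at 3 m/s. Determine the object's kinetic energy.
KE = ½mv² = ½(9)(3)² = 40.5 J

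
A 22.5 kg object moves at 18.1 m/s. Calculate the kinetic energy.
KE = ½mv² = ½(22.5)(18.1)² = 3686 J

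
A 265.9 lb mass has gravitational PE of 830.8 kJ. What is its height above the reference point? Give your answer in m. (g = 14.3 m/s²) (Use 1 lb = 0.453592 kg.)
Convert to SI: m = 120.61 kg, PE = 830800 J
h = PE/(mg) = 830800/(120.61·14.3) = 481.7 m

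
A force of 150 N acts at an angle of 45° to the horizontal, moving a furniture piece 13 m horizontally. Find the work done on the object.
W = F·d·cosθ = (150)(13)cos(45°) = 1379 J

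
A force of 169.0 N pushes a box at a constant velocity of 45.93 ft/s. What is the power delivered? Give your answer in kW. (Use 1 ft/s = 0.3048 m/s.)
Convert to SI: F = 169.0 N, v = 13.9995 m/s
P = Fv = (169.0)(13.9995) = 2365.91 W = 2.366 kW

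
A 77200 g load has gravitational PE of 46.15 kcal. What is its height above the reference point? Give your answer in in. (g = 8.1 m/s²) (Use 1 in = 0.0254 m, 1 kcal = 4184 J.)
Convert to SI: m = 77.2 kg, PE = 193092 J
h = PE/(mg) = 193092/(77.2·8.1) = 308.788 m = 12160 in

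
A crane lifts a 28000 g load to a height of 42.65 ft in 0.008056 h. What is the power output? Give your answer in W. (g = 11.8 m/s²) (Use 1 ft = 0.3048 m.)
Convert to SI: m = 28.0 kg, h = 12.9997 m, t = 29.0016 s
P = mgh/t = (28.0)(11.8)(12.9997)/29.0016 = 148.1 W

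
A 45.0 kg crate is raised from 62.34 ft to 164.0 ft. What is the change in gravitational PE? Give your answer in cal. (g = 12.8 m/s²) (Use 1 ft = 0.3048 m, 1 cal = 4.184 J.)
Convert to SI: m = 45.0 kg, Δh = 30.986 m
ΔPE = mgΔh = (45.0)(12.8)(30.986) = 17847.9 J = 4266 cal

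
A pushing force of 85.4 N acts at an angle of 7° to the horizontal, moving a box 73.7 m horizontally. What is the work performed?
W = F·d·cosθ = (85.4)(73.7)cos(7°) = 6247 J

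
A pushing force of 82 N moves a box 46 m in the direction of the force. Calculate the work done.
W = F·d = (82)(46) = 3772 J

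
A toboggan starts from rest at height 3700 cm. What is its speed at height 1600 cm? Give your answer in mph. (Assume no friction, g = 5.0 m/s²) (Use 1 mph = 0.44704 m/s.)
Convert to SI: h₁−h₂ = 21.0 m
mgh₁ = mgh₂ + ½mv² ⇒ v = √(2g(h₁−h₂)) = √(2·5.0·21.0) = 14.4914 m/s = 32.42 mph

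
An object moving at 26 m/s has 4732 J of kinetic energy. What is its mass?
m = 2·KE/v² = 2·4732/(26)² = 14.0 kg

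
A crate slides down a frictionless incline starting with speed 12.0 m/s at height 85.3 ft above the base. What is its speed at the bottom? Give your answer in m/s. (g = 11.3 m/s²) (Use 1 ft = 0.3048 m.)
Convert to SI: v₀ = 12.0 m/s, h = 25.9994 m
½mv₀² + mgh = ½mv² ⇒ v = √(v₀² + 2gh) = √(12.0² + 2·11.3·25.9994) = 27.05 m/s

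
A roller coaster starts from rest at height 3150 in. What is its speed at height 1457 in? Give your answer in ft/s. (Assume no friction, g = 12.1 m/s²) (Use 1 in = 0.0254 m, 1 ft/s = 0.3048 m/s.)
Convert to SI: h₁−h₂ = 43.0022 m
mgh₁ = mgh₂ + ½mv² ⇒ v = √(2g(h₁−h₂)) = √(2·12.1·43.0022) = 32.2592 m/s = 105.8 ft/s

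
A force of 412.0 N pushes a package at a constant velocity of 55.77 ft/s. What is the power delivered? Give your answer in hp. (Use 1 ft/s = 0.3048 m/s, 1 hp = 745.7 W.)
Convert to SI: F = 412.0 N, v = 16.9987 m/s
P = Fv = (412.0)(16.9987) = 7003.46 W = 9.392 hp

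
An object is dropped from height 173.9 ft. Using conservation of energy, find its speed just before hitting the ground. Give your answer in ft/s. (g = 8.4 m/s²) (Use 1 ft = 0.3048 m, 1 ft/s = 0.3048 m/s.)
Convert to SI: h = 53.0047 m
mgh = ½mv² ⇒ v = √(2gh) = √(2·8.4·53.0047) = 29.8409 m/s = 97.9 ft/s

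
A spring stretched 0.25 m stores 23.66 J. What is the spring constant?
k = 2·PE/x² = 2·23.66/(0.25)² = 757.1 N/m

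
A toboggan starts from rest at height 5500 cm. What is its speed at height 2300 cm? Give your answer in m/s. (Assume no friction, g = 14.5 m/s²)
Convert to SI: h₁−h₂ = 32.0 m
mgh₁ = mgh₂ + ½mv² ⇒ v = √(2g(h₁−h₂)) = √(2·14.5·32.0) = 30.46 m/s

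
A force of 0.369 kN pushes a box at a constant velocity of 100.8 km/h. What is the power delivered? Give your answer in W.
Convert to SI: F = 369.0 N, v = 28.0 m/s
P = Fv = (369.0)(28.0) = 10330 W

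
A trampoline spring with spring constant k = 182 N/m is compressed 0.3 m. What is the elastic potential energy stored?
PE = ½kx² = ½(182)(0.3)² = 8.19 J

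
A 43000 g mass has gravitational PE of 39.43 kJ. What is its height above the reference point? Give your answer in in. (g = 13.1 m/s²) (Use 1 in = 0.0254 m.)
Convert to SI: m = 43.0 kg, PE = 39430.0 J
h = PE/(mg) = 39430.0/(43.0·13.1) = 69.9982 m = 2756 in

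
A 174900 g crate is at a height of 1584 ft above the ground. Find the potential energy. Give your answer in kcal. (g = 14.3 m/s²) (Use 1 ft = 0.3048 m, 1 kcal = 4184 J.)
Convert to SI: m = 174.9 kg, h = 482.803 m
PE = mgh = (174.9)(14.3)(482.803) = 1207520 J = 288.6 kcal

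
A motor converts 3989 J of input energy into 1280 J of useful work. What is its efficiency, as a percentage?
η = W_out/W_in = 1280/3989 = 32.09%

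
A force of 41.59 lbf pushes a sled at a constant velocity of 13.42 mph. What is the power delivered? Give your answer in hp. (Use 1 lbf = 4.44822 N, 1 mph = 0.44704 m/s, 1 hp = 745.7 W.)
Convert to SI: F = 185.001 N, v = 5.99928 m/s
P = Fv = (185.001)(5.99928) = 1109.88 W = 1.488 hp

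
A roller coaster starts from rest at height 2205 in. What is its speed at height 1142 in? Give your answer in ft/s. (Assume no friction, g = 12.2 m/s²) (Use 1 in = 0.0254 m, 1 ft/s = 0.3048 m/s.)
Convert to SI: h₁−h₂ = 27.0002 m
mgh₁ = mgh₂ + ½mv² ⇒ v = √(2g(h₁−h₂)) = √(2·12.2·27.0002) = 25.6672 m/s = 84.21 ft/s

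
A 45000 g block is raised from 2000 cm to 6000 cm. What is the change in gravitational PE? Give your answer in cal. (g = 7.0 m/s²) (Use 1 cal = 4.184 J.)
Convert to SI: m = 45.0 kg, Δh = 40.0 m
ΔPE = mgΔh = (45.0)(7.0)(40.0) = 12600.0 J = 3011 cal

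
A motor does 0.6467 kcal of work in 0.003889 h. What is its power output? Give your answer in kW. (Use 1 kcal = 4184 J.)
Convert to SI: W = 2705.79 J, t = 14.0004 s
P = W/t = 2705.79/14.0004 = 193.265 W = 0.1933 kW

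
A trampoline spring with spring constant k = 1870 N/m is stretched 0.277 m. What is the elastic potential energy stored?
PE = ½kx² = ½(1870)(0.277)² = 71.74 J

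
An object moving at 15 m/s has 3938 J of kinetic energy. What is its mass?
m = 2·KE/v² = 2·3938/(15)² = 35.0 kg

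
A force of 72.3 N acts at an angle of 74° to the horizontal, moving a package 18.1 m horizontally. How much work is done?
W = F·d·cosθ = (72.3)(18.1)cos(74°) = 360.7 J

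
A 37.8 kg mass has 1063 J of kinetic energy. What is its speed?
v = √(2·KE/m) = √(2·1063/37.8) = 7.5 m/s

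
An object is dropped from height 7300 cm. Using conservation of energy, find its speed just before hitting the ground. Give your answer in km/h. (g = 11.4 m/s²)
Convert to SI: h = 73.0 m
mgh = ½mv² ⇒ v = √(2gh) = √(2·11.4·73.0) = 40.7971 m/s = 146.9 km/h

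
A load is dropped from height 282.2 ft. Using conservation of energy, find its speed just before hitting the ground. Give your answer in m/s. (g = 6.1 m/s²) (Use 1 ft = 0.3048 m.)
Convert to SI: h = 86.0146 m
mgh = ½mv² ⇒ v = √(2gh) = √(2·6.1·86.0146) = 32.39 m/s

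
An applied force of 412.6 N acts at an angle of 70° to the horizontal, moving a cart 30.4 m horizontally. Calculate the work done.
W = F·d·cosθ = (412.6)(30.4)cos(70°) = 4290 J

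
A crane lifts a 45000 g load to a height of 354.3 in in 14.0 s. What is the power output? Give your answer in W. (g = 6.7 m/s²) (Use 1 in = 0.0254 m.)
Convert to SI: m = 45.0 kg, h = 8.99922 m, t = 14.0 s
P = mgh/t = (45.0)(6.7)(8.99922)/14.0 = 193.8 W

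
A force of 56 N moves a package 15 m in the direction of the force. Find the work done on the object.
W = F·d = (56)(15) = 840.0 J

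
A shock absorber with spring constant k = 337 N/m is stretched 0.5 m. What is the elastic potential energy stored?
PE = ½kx² = ½(337)(0.5)² = 42.13 J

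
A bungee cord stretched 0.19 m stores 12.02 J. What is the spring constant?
k = 2·PE/x² = 2·12.02/(0.19)² = 665.9 N/m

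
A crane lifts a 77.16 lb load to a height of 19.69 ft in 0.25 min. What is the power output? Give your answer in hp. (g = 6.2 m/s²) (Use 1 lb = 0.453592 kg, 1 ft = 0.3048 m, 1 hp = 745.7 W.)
Convert to SI: m = 34.9992 kg, h = 6.00151 m, t = 15.0 s
P = mgh/t = (34.9992)(6.2)(6.00151)/15.0 = 86.8198 W = 0.1164 hp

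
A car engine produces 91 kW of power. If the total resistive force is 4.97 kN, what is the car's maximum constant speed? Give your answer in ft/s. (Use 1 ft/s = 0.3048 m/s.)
Convert to SI: F = 4970.0 N
P = Fv ⇒ v = P/F = 91000 W/4970.0 N = 18.3099 m/s = 60.07 ft/s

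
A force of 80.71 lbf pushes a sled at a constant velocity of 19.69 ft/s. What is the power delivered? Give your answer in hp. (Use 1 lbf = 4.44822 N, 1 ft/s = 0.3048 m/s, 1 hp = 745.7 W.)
Convert to SI: F = 359.016 N, v = 6.00151 m/s
P = Fv = (359.016)(6.00151) = 2154.64 W = 2.889 hp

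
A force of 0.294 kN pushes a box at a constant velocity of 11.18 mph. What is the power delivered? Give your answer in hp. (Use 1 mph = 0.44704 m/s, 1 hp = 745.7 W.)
Convert to SI: F = 294.0 N, v = 4.99791 m/s
P = Fv = (294.0)(4.99791) = 1469.38 W = 1.97 hp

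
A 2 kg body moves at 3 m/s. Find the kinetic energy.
KE = ½mv² = ½(2)(3)² = 9.0 J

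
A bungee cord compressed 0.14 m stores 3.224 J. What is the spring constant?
k = 2·PE/x² = 2·3.224/(0.14)² = 329.0 N/m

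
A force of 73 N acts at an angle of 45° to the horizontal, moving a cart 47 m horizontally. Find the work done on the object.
W = F·d·cosθ = (73)(47)cos(45°) = 2426 J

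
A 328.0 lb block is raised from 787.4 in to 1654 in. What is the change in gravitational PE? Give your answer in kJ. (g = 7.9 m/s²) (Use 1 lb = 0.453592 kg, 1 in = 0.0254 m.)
Convert to SI: m = 148.778 kg, Δh = 22.0116 m
ΔPE = mgΔh = (148.778)(7.9)(22.0116) = 25871.3 J = 25.87 kJ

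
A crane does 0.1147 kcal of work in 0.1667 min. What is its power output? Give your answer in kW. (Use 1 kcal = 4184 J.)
Convert to SI: W = 479.905 J, t = 10.002 s
P = W/t = 479.905/10.002 = 47.9809 W = 0.04798 kW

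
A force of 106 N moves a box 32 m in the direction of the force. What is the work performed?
W = F·d = (106)(32) = 3392 J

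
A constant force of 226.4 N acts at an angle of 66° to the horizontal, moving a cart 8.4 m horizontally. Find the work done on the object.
W = F·d·cosθ = (226.4)(8.4)cos(66°) = 773.5 J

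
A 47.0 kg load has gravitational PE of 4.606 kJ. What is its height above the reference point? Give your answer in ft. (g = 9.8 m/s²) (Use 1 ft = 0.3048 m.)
Convert to SI: m = 47.0 kg, PE = 4606.0 J
h = PE/(mg) = 4606.0/(47.0·9.8) = 10.0 m = 32.81 ft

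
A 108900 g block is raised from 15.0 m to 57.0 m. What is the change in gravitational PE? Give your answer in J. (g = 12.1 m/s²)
Convert to SI: m = 108.9 kg, Δh = 42.0 m
ΔPE = mgΔh = (108.9)(12.1)(42.0) = 55340 J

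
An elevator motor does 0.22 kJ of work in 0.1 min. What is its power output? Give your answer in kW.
Convert to SI: W = 220.0 J, t = 6.0 s
P = W/t = 220.0/6.0 = 36.6667 W = 0.03667 kW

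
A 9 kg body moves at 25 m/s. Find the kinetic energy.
KE = ½mv² = ½(9)(25)² = 2812.5 J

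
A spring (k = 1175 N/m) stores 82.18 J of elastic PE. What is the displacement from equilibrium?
x = √(2·PE/k) = √(2·82.18/1175) = 0.374 m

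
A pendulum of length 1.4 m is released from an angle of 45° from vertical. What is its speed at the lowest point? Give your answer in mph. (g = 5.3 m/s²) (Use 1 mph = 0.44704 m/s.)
h = L(1 − cosθ) = 1.4(1 − cos45°) = 0.410051 m
v = √(2gh) = √(2·5.3·0.410051) = 2.08483 m/s = 4.664 mph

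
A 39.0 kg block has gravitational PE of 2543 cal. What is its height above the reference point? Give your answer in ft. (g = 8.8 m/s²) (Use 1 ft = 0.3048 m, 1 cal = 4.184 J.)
Convert to SI: m = 39.0 kg, PE = 10639.9 J
h = PE/(mg) = 10639.9/(39.0·8.8) = 31.0021 m = 101.7 ft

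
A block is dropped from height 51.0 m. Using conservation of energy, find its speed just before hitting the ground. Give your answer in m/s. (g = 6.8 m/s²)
mgh = ½mv² ⇒ v = √(2gh) = √(2·6.8·51.0) = 26.34 m/s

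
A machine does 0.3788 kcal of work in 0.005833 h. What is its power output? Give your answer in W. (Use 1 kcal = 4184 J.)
Convert to SI: W = 1584.9 J, t = 20.9988 s
P = W/t = 1584.9/20.9988 = 75.48 W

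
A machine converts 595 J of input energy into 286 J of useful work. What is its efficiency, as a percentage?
η = W_out/W_in = 286/595 = 48.07%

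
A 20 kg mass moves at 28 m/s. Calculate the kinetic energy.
KE = ½mv² = ½(20)(28)² = 7840.0 J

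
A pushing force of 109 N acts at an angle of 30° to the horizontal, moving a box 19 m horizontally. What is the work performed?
W = F·d·cosθ = (109)(19)cos(30°) = 1794 J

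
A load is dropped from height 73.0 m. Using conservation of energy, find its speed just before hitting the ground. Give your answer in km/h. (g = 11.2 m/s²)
mgh = ½mv² ⇒ v = √(2gh) = √(2·11.2·73.0) = 40.4376 m/s = 145.6 km/h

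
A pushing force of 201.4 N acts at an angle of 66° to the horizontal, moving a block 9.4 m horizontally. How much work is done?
W = F·d·cosθ = (201.4)(9.4)cos(66°) = 770.0 J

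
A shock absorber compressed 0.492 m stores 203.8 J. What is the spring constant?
k = 2·PE/x² = 2·203.8/(0.492)² = 1684 N/m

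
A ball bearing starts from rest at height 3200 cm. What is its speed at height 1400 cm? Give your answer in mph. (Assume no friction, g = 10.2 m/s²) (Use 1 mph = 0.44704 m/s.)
Convert to SI: h₁−h₂ = 18.0 m
mgh₁ = mgh₂ + ½mv² ⇒ v = √(2g(h₁−h₂)) = √(2·10.2·18.0) = 19.1625 m/s = 42.87 mph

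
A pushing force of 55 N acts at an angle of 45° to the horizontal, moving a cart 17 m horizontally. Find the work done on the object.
W = F·d·cosθ = (55)(17)cos(45°) = 661.1 J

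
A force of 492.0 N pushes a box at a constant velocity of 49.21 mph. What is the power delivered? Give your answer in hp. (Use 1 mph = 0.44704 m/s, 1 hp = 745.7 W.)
Convert to SI: F = 492.0 N, v = 21.9988 m/s
P = Fv = (492.0)(21.9988) = 10823.4 W = 14.51 hp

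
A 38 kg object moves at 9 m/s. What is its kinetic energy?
KE = ½mv² = ½(38)(9)² = 1539.0 J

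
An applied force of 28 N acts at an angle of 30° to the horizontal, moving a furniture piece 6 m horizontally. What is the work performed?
W = F·d·cosθ = (28)(6)cos(30°) = 145.5 J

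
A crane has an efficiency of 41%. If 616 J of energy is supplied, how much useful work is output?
W_out = η·W_in = 0.41·616 = 252.56 J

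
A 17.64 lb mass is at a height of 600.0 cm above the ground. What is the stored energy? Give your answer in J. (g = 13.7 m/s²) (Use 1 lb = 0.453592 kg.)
Convert to SI: m = 8.00136 kg, h = 6.0 m
PE = mgh = (8.00136)(13.7)(6.0) = 657.7 J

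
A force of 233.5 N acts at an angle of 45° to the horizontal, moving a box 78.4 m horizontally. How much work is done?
W = F·d·cosθ = (233.5)(78.4)cos(45°) = 12940 J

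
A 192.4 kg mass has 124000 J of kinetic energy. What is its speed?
v = √(2·KE/m) = √(2·124000/192.4) = 35.9 m/s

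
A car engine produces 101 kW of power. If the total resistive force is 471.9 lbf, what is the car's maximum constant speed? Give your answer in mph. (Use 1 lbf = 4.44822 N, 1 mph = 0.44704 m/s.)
Convert to SI: F = 2099.12 N
P = Fv ⇒ v = P/F = 101000 W/2099.12 N = 48.1155 m/s = 107.6 mph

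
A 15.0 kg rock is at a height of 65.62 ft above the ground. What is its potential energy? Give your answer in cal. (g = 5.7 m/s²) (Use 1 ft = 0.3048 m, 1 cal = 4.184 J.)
Convert to SI: m = 15.0 kg, h = 20.001 m
PE = mgh = (15.0)(5.7)(20.001) = 1710.08 J = 408.7 cal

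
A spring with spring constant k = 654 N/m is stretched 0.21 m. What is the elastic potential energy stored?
PE = ½kx² = ½(654)(0.21)² = 14.42 J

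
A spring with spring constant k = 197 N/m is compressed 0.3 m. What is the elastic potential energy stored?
PE = ½kx² = ½(197)(0.3)² = 8.865 J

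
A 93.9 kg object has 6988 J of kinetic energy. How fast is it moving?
v = √(2·KE/m) = √(2·6988/93.9) = 12.2 m/s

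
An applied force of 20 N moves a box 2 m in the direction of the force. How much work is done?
W = F·d = (20)(2) = 40.0 J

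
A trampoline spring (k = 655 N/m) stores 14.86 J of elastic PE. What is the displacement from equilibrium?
x = √(2·PE/k) = √(2·14.86/655) = 0.213 m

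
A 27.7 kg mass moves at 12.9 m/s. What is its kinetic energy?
KE = ½mv² = ½(27.7)(12.9)² = 2305 J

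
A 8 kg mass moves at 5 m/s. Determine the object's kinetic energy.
KE = ½mv² = ½(8)(5)² = 100.0 J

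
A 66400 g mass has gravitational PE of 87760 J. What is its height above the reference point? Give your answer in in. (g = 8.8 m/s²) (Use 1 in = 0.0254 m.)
Convert to SI: m = 66.4 kg, PE = 87760.0 J
h = PE/(mg) = 87760.0/(66.4·8.8) = 150.192 m = 5913 in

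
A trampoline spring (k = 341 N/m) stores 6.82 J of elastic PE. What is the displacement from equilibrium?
x = √(2·PE/k) = √(2·6.82/341) = 0.2 m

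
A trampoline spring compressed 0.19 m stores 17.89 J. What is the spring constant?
k = 2·PE/x² = 2·17.89/(0.19)² = 991.1 N/m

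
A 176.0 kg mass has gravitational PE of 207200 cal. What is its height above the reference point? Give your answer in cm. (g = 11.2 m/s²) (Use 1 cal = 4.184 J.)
Convert to SI: m = 176.0 kg, PE = 866925 J
h = PE/(mg) = 866925/(176.0·11.2) = 439.795 m = 43980 cm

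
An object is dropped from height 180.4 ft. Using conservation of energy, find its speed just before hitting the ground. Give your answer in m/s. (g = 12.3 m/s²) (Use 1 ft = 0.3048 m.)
Convert to SI: h = 54.9859 m
mgh = ½mv² ⇒ v = √(2gh) = √(2·12.3·54.9859) = 36.78 m/s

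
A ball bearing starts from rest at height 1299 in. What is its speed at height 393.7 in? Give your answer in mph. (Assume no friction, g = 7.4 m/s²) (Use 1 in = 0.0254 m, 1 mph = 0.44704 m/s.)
Convert to SI: h₁−h₂ = 22.9946 m
mgh₁ = mgh₂ + ½mv² ⇒ v = √(2g(h₁−h₂)) = √(2·7.4·22.9946) = 18.4478 m/s = 41.27 mph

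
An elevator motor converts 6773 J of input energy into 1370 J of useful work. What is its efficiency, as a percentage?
η = W_out/W_in = 1370/6773 = 20.23%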